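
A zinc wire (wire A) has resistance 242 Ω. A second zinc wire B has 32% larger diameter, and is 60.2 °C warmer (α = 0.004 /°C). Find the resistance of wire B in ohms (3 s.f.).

R ∝ ρL/d² with ρ ∝ (1+αΔT), so R_B/R_A = (1 + 32/100)⁻² × (1 + 0.004×60.2)
= 0.5739 × 1.241 = 0.7121
R_B = 0.7121 × 242 = 172 Ω

172 Ω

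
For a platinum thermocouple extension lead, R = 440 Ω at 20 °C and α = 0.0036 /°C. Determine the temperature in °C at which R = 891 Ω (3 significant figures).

305 °C

R = R₀(1 + α(T − T₀)) ⇒ T = T₀ + (R/R₀ − 1)/α
T = 20 + (891/440 − 1)/0.0036 = 20 + (1.025)/0.0036 = 305 °C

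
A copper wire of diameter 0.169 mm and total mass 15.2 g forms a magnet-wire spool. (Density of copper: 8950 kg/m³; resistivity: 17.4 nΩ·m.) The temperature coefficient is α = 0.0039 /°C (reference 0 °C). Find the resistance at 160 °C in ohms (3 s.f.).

95.4 Ω

ρ = 17.4 nΩ·m = 1.74×10^-8 Ω·m
A = π(d/2)² = π(8.4500e-05 m)² = 2.2432e-08 m²
L = m/(density·A) = 0.0152/(8950×2.2432e-08) = 75.71 m
R = ρL/A = (1.74×10^-8)(75.71)/(2.2432e-08) = 58.73 Ω
R(160 °C) = 58.73 × (1 + 0.0039×160) = 95.4 Ω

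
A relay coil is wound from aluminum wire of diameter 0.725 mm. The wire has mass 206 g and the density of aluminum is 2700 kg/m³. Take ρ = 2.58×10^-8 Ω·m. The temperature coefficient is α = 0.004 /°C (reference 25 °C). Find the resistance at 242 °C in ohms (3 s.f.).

A = π(d/2)² = π(3.6250e-04 m)² = 4.1282e-07 m²
L = m/(density·A) = 0.206/(2700×4.1282e-07) = 184.8 m
R = ρL/A = (2.58×10^-8)(184.8)/(4.1282e-07) = 11.55 Ω
R(242 °C) = 11.55 × (1 + 0.004×217) = 21.6 Ω

21.6 Ω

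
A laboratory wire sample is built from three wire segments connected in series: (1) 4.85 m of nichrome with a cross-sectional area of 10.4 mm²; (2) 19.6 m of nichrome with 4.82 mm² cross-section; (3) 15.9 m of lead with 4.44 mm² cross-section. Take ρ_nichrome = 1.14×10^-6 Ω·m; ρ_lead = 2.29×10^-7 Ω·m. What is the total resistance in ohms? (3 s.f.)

Seg 1: A = 10.4 mm² = 1.040e-05 m²
R_1 = (1.14×10^-6)(4.85)/(1.040e-05) = 0.5316 Ω
Seg 2: A = 4.82 mm² = 4.820e-06 m²
R_2 = (1.14×10^-6)(19.6)/(4.820e-06) = 4.636 Ω
Seg 3: A = 4.44 mm² = 4.440e-06 m²
R_3 = (2.29×10^-7)(15.9)/(4.440e-06) = 0.8201 Ω
R_total = R_1 + R_2 + R_3 = 5.99 Ω

5.99 Ω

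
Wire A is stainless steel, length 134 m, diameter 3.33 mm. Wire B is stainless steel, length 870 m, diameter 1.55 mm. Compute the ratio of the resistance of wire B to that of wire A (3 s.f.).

30.0

R ∝ ρL/d², so R_B/R_A = (L_B/L_A) × (d_A/d_B)²
= (870/134) × (3.33/1.55)² = 30.0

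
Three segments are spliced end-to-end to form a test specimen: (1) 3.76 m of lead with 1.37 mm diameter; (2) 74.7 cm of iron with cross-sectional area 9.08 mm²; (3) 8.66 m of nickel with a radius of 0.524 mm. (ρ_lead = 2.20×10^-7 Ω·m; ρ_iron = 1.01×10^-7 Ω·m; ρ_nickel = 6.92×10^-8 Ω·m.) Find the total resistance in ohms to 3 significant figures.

Seg 1: A = π(d/2)² = π(6.8500e-04 m)² = 1.474e-06 m²
R_1 = (2.20×10^-7)(3.76)/(1.474e-06) = 0.5612 Ω
Seg 2: A = 9.08 mm² = 9.080e-06 m²
R_2 = (1.01×10^-7)(0.747)/(9.080e-06) = 0.008309 Ω
Seg 3: A = πr² = π(5.2400e-04 m)² = 8.626e-07 m²
R_3 = (6.92×10^-8)(8.66)/(8.626e-07) = 0.6947 Ω
R_total = R_1 + R_2 + R_3 = 1.26 Ω

1.26 Ω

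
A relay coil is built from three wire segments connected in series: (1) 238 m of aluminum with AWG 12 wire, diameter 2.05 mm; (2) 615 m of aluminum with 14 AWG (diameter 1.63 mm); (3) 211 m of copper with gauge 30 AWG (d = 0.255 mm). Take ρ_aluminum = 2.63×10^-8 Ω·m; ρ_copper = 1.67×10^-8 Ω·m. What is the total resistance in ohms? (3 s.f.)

78.6 Ω

Seg 1: A = π(2.05/2 mm)² = π(1.0250e-03 m)² = 3.301e-06 m²
R_1 = (2.63×10^-8)(238)/(3.301e-06) = 1.896 Ω
Seg 2: A = π(1.63/2 mm)² = π(8.1500e-04 m)² = 2.087e-06 m²
R_2 = (2.63×10^-8)(615)/(2.087e-06) = 7.751 Ω
Seg 3: A = π(0.255/2 mm)² = π(1.2750e-04 m)² = 5.107e-08 m²
R_3 = (1.67×10^-8)(211)/(5.107e-08) = 69 Ω
R_total = R_1 + R_2 + R_3 = 78.6 Ω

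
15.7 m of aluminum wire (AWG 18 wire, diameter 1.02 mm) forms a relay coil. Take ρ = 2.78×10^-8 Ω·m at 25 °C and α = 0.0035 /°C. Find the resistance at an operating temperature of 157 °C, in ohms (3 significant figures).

0.781 Ω

A = π(1.02/2 mm)² = π(5.1000e-04 m)² = 8.171e-07 m²
R₍25°C₎ = ρL/A = (2.78×10^-8)(15.7)/(8.171e-07) = 0.5341 Ω
R = R₀(1 + αΔT) = 0.5341(1 + 0.0035×132) = 0.781 Ω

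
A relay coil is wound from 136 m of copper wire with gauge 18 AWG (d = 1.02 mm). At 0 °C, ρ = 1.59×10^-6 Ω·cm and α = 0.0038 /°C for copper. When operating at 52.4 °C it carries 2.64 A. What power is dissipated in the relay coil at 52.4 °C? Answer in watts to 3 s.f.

22.1 W

ρ = 1.59×10^-6 Ω·cm = 1.59×10^-8 Ω·m
A = π(1.02/2 mm)² = π(5.1000e-04 m)² = 8.171e-07 m²
R₍0₎ = ρL/A = (1.59×10^-8)(136)/(8.171e-07) = 2.646 Ω
R₍52.4₎ = R₍0₎(1 + αΔT) = 2.646 × (1 + 0.0038×52.4) = 3.173 Ω
P = I²R = (2.64)² × 3.173 = 22.1 W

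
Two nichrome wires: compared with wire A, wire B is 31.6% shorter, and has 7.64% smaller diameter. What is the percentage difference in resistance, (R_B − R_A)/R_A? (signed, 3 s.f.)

R ∝ L/d², so R_B/R_A = (1 − 31.6/100) × (1 − 7.64/100)⁻²
= 0.684 × 1.172 = 0.8018
(R_B − R_A)/R_A = 0.8018 − 1 = -19.8%

-19.8%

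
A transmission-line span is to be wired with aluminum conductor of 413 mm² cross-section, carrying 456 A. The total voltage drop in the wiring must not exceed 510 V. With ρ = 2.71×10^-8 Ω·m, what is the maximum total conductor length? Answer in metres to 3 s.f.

A = 413 mm² = 4.130e-04 m²
L_max = V_max·A/(1·ρI) = (510)(4.130e-04)/(2.71×10^-8×456) = 17000 m

17000 m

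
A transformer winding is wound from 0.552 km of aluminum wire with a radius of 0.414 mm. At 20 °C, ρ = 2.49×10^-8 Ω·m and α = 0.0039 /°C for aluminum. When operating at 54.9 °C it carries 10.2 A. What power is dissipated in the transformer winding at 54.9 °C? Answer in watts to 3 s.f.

3020 W

A = πr² = π(4.1400e-04 m)² = 5.385e-07 m²
R₍20₎ = ρL/A = (2.49×10^-8)(552)/(5.385e-07) = 25.53 Ω
R₍54.9₎ = R₍20₎(1 + αΔT) = 25.53 × (1 + 0.0039×34.9) = 29 Ω
P = I²R = (10.2)² × 29 = 3020 W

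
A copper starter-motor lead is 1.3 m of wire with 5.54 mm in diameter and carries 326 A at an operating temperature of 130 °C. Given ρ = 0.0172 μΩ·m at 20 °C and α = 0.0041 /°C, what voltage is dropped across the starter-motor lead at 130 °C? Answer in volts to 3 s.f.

0.439 V

ρ = 0.0172 μΩ·m = 1.72×10^-8 Ω·m
A = π(d/2)² = π(2.7700e-03 m)² = 2.411e-05 m²
R₍20₎ = ρL/A = (1.72×10^-8)(1.3)/(2.411e-05) = 9.276×10^-4 Ω
R₍130₎ = R₍20₎(1 + αΔT) = 9.276×10^-4 × (1 + 0.0041×110) = 0.001346 Ω
V = IR = 326 × 0.001346 = 0.439 V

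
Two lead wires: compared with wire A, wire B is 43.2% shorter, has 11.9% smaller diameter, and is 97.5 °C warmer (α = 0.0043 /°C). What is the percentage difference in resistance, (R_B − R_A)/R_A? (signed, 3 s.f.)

3.86%

R ∝ ρL/d² with ρ ∝ (1+αΔT), so R_B/R_A = (1 − 43.2/100) × (1 − 11.9/100)⁻² × (1 + 0.0043×97.5)
= 0.568 × 1.288 × 1.419 = 1.039
(R_B − R_A)/R_A = 1.039 − 1 = 3.86%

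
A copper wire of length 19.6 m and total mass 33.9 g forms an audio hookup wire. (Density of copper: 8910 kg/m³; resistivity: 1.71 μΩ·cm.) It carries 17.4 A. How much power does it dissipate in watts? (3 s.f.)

ρ = 1.71 μΩ·cm = 1.71×10^-8 Ω·m
A = m/(density·L) = 0.0339/(8910×19.6) = 1.9412e-07 m²
R = ρL/A = (1.71×10^-8)(19.6)/(1.9412e-07) = 1.727 Ω
P = I²R = (17.4)² × 1.727 = 523 W

523 W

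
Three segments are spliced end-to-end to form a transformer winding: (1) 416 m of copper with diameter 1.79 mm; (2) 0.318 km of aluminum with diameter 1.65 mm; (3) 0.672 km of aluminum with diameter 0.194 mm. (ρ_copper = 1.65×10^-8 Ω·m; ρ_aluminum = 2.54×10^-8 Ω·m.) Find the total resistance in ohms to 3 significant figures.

584 Ω

Seg 1: A = π(d/2)² = π(8.9500e-04 m)² = 2.516e-06 m²
R_1 = (1.65×10^-8)(416)/(2.516e-06) = 2.728 Ω
Seg 2: A = π(d/2)² = π(8.2500e-04 m)² = 2.138e-06 m²
R_2 = (2.54×10^-8)(318)/(2.138e-06) = 3.777 Ω
Seg 3: A = π(d/2)² = π(9.7000e-05 m)² = 2.956e-08 m²
R_3 = (2.54×10^-8)(672)/(2.956e-08) = 577.4 Ω
R_total = R_1 + R_2 + R_3 = 584 Ω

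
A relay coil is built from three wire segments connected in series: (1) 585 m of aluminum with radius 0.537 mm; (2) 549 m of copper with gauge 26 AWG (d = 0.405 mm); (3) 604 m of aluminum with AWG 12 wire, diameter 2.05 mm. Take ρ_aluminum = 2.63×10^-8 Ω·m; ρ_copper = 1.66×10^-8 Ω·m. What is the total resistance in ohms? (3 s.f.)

92.5 Ω

Seg 1: A = πr² = π(5.3700e-04 m)² = 9.059e-07 m²
R_1 = (2.63×10^-8)(585)/(9.059e-07) = 16.98 Ω
Seg 2: A = π(0.405/2 mm)² = π(2.0250e-04 m)² = 1.288e-07 m²
R_2 = (1.66×10^-8)(549)/(1.288e-07) = 70.74 Ω
Seg 3: A = π(2.05/2 mm)² = π(1.0250e-03 m)² = 3.301e-06 m²
R_3 = (2.63×10^-8)(604)/(3.301e-06) = 4.813 Ω
R_total = R_1 + R_2 + R_3 = 92.5 Ω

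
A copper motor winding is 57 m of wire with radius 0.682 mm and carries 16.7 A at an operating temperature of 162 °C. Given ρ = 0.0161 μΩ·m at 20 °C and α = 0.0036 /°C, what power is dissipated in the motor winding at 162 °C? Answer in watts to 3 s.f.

265 W

ρ = 0.0161 μΩ·m = 1.61×10^-8 Ω·m
A = πr² = π(6.8200e-04 m)² = 1.461e-06 m²
R₍20₎ = ρL/A = (1.61×10^-8)(57)/(1.461e-06) = 0.628 Ω
R₍162₎ = R₍20₎(1 + αΔT) = 0.628 × (1 + 0.0036×142) = 0.9491 Ω
P = I²R = (16.7)² × 0.9491 = 265 W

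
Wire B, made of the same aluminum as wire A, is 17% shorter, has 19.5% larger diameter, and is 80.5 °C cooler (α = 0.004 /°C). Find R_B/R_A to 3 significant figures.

R ∝ ρL/d² with ρ ∝ (1+αΔT), so R_B/R_A = (1 − 17/100) × (1 + 19.5/100)⁻² × (1 − 0.004×80.5)
= 0.83 × 0.7003 × 0.678 = 0.394

0.394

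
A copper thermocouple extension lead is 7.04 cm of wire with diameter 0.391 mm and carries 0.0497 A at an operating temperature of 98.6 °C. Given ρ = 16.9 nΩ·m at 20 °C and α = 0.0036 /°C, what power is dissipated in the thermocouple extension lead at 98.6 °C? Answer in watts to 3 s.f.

3.14×10^-5 W

ρ = 16.9 nΩ·m = 1.69×10^-8 Ω·m
A = π(d/2)² = π(1.9550e-04 m)² = 1.201e-07 m²
R₍20₎ = ρL/A = (1.69×10^-8)(0.0704)/(1.201e-07) = 0.009909 Ω
R₍98.6₎ = R₍20₎(1 + αΔT) = 0.009909 × (1 + 0.0036×78.6) = 0.01271 Ω
P = I²R = (0.0497)² × 0.01271 = 3.14×10^-5 W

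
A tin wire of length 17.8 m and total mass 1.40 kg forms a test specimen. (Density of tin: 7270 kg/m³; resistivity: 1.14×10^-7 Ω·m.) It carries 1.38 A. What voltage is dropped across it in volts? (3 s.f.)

A = m/(density·L) = 1.4/(7270×17.8) = 1.0819e-05 m²
R = ρL/A = (1.14×10^-7)(17.8)/(1.0819e-05) = 0.1876 Ω
V = IR = 1.38 × 0.1876 = 0.259 V

0.259 V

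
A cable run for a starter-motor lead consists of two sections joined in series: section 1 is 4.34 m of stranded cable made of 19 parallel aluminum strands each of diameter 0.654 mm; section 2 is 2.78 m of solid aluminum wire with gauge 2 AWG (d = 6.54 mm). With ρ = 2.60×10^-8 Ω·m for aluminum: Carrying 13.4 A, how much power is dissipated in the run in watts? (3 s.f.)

Section 1: A_strand = π(3.2700e-04)² = 3.359e-07 m²; R₁ = ρL/(N·A_s) = (2.60×10^-8)(4.34)/(19×3.359e-07) = 0.01768 Ω
Section 2: A = π(6.54/2 mm)² = π(3.2700e-03 m)² = 3.359e-05 m²
R₂ = (2.60×10^-8)(2.78)/(3.359e-05) = 0.002152 Ω
R = R₁ + R₂ = 0.01983 Ω
P = I²R = (13.4)² × 0.01983 = 3.56 W

3.56 W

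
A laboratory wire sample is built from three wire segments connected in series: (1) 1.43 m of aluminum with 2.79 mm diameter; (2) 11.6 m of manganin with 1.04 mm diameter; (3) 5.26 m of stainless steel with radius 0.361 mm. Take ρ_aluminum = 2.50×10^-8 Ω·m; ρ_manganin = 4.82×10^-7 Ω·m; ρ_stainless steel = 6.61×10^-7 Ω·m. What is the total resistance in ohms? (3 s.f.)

15.1 Ω

Seg 1: A = π(d/2)² = π(1.3950e-03 m)² = 6.114e-06 m²
R_1 = (2.50×10^-8)(1.43)/(6.114e-06) = 0.005848 Ω
Seg 2: A = π(d/2)² = π(5.2000e-04 m)² = 8.495e-07 m²
R_2 = (4.82×10^-7)(11.6)/(8.495e-07) = 6.582 Ω
Seg 3: A = πr² = π(3.6100e-04 m)² = 4.094e-07 m²
R_3 = (6.61×10^-7)(5.26)/(4.094e-07) = 8.492 Ω
R_total = R_1 + R_2 + R_3 = 15.1 Ω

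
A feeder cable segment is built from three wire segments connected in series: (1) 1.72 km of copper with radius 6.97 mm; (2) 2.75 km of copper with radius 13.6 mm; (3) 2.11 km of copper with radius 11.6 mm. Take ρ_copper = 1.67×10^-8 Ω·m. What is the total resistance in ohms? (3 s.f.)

Seg 1: A = πr² = π(6.9700e-03 m)² = 1.526e-04 m²
R_1 = (1.67×10^-8)(1720)/(1.526e-04) = 0.1882 Ω
Seg 2: A = πr² = π(1.3600e-02 m)² = 5.811e-04 m²
R_2 = (1.67×10^-8)(2750)/(5.811e-04) = 0.07904 Ω
Seg 3: A = πr² = π(1.1600e-02 m)² = 4.227e-04 m²
R_3 = (1.67×10^-8)(2110)/(4.227e-04) = 0.08336 Ω
R_total = R_1 + R_2 + R_3 = 0.351 Ω

0.351 Ω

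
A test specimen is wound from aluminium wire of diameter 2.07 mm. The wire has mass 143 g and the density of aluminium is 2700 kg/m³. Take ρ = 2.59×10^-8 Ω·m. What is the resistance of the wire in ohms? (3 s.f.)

0.121 Ω

A = π(d/2)² = π(1.0350e-03 m)² = 3.3654e-06 m²
L = m/(density·A) = 0.143/(2700×3.3654e-06) = 15.74 m
R = ρL/A = (2.59×10^-8)(15.74)/(3.3654e-06) = 0.121 Ω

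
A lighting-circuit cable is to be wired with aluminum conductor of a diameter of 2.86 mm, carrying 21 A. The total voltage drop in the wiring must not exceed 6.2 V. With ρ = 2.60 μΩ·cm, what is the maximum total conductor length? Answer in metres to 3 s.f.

72.9 m

ρ = 2.60 μΩ·cm = 2.60×10^-8 Ω·m
A = π(d/2)² = π(1.4300e-03 m)² = 6.424e-06 m²
L_max = V_max·A/(1·ρI) = (6.2)(6.424e-06)/(2.60×10^-8×21) = 72.9 m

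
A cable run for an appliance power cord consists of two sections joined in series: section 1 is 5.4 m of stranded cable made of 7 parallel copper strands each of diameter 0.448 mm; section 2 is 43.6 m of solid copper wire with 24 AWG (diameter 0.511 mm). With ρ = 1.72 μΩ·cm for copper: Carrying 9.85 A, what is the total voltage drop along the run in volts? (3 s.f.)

ρ = 1.72 μΩ·cm = 1.72×10^-8 Ω·m
Section 1: A_strand = π(2.2400e-04)² = 1.576e-07 m²; R₁ = ρL/(N·A_s) = (1.72×10^-8)(5.4)/(7×1.576e-07) = 0.08417 Ω
Section 2: A = π(0.511/2 mm)² = π(2.5550e-04 m)² = 2.051e-07 m²
R₂ = (1.72×10^-8)(43.6)/(2.051e-07) = 3.657 Ω
R = R₁ + R₂ = 3.741 Ω
V = IR = 9.85 × 3.741 = 36.8 V

36.8 V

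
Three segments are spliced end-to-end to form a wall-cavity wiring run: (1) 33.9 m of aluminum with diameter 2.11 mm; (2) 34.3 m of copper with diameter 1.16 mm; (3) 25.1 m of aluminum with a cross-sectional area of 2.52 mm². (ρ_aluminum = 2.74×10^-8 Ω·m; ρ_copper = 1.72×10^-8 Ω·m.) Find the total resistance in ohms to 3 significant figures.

Seg 1: A = π(d/2)² = π(1.0550e-03 m)² = 3.497e-06 m²
R_1 = (2.74×10^-8)(33.9)/(3.497e-06) = 0.2656 Ω
Seg 2: A = π(d/2)² = π(5.8000e-04 m)² = 1.057e-06 m²
R_2 = (1.72×10^-8)(34.3)/(1.057e-06) = 0.5582 Ω
Seg 3: A = 2.52 mm² = 2.520e-06 m²
R_3 = (2.74×10^-8)(25.1)/(2.520e-06) = 0.2729 Ω
R_total = R_1 + R_2 + R_3 = 1.10 Ω

1.10 Ω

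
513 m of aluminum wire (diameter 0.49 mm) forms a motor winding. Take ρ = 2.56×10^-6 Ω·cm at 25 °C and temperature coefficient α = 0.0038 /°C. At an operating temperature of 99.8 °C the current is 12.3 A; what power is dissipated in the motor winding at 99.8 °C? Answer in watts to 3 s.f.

ρ = 2.56×10^-6 Ω·cm = 2.56×10^-8 Ω·m
A = π(d/2)² = π(2.4500e-04 m)² = 1.886e-07 m²
R₍25₎ = ρL/A = (2.56×10^-8)(513)/(1.886e-07) = 69.64 Ω
R₍99.8₎ = R₍25₎(1 + αΔT) = 69.64 × (1 + 0.0038×74.8) = 89.44 Ω
P = I²R = (12.3)² × 89.44 = 13500 W

13500 W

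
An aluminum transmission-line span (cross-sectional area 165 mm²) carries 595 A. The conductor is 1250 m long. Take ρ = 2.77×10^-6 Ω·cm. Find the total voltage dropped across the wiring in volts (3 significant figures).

ρ = 2.77×10^-6 Ω·cm = 2.77×10^-8 Ω·m
A = 165 mm² = 1.650e-04 m²
R = ρL/A = (2.77×10^-8)(1250)/(1.650e-04) = 0.2098 Ω
V = IR = 595 × 0.2098 = 125 V

125 V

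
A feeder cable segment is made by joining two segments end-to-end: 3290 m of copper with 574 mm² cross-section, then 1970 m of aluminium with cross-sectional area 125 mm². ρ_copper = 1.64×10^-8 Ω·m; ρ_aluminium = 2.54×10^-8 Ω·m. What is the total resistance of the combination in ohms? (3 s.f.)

0.494 Ω

Segment 1: A = 574 mm² = 5.740e-04 m²
R₁ = ρL/A = (1.64×10^-8)(3290)/(5.740e-04) = 0.094 Ω
Segment 2: A = 125 mm² = 1.250e-04 m²
R₂ = (2.54×10^-8)(1970)/(1.250e-04) = 0.4003 Ω
R = R₁ + R₂ = 0.494 Ω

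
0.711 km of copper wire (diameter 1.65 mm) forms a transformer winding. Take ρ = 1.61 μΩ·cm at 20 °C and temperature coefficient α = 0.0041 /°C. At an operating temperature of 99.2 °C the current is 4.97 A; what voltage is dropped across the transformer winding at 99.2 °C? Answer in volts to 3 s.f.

35.2 V

ρ = 1.61 μΩ·cm = 1.61×10^-8 Ω·m
A = π(d/2)² = π(8.2500e-04 m)² = 2.138e-06 m²
R₍20₎ = ρL/A = (1.61×10^-8)(711)/(2.138e-06) = 5.353 Ω
R₍99.2₎ = R₍20₎(1 + αΔT) = 5.353 × (1 + 0.0041×79.2) = 7.092 Ω
V = IR = 4.97 × 7.092 = 35.2 V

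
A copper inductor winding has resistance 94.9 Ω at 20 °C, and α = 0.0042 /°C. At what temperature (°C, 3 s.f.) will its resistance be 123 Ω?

90.5 °C

R = R₀(1 + α(T − T₀)) ⇒ T = T₀ + (R/R₀ − 1)/α
T = 20 + (123/94.9 − 1)/0.0042 = 20 + (0.2961)/0.0042 = 90.5 °C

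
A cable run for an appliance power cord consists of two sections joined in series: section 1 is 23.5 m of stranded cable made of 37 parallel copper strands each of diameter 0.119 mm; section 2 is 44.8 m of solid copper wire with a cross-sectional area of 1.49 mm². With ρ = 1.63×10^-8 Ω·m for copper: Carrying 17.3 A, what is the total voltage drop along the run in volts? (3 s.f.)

Section 1: A_strand = π(5.9500e-05)² = 1.112e-08 m²; R₁ = ρL/(N·A_s) = (1.63×10^-8)(23.5)/(37×1.112e-08) = 0.9308 Ω
Section 2: A = 1.49 mm² = 1.490e-06 m²
R₂ = (1.63×10^-8)(44.8)/(1.490e-06) = 0.4901 Ω
R = R₁ + R₂ = 1.421 Ω
V = IR = 17.3 × 1.421 = 24.6 V

24.6 V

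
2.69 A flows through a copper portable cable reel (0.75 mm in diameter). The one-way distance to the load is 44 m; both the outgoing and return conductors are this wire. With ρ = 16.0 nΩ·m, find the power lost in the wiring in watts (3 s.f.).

23.1 W

ρ = 16.0 nΩ·m = 1.60×10^-8 Ω·m
A = π(d/2)² = π(3.7500e-04 m)² = 4.418e-07 m²
Total conductor length (both ways) L = 2 × 44 = 88 m
R = ρL/A = (1.60×10^-8)(88)/(4.418e-07) = 3.187 Ω
P = I²R = (2.69)² × 3.187 = 23.1 W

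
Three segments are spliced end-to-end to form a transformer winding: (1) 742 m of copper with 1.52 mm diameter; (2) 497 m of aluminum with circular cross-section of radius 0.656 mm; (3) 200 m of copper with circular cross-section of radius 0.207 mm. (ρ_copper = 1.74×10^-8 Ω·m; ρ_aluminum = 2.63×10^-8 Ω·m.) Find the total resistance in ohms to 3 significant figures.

42.6 Ω

Seg 1: A = π(d/2)² = π(7.6000e-04 m)² = 1.815e-06 m²
R_1 = (1.74×10^-8)(742)/(1.815e-06) = 7.115 Ω
Seg 2: A = πr² = π(6.5600e-04 m)² = 1.352e-06 m²
R_2 = (2.63×10^-8)(497)/(1.352e-06) = 9.668 Ω
Seg 3: A = πr² = π(2.0700e-04 m)² = 1.346e-07 m²
R_3 = (1.74×10^-8)(200)/(1.346e-07) = 25.85 Ω
R_total = R_1 + R_2 + R_3 = 42.6 Ω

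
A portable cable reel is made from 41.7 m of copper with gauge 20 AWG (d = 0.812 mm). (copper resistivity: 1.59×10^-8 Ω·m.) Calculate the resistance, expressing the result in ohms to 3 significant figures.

A = π(0.812/2 mm)² = π(4.0600e-04 m)² = 5.178e-07 m²
R = ρL/A = (1.59×10^-8)(41.7 m)/(5.178e-07 m²) = 1.28 Ω

1.28 Ω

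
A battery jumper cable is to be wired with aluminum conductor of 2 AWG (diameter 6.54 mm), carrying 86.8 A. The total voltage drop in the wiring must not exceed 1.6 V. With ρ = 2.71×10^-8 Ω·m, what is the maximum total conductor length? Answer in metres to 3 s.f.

A = π(6.54/2 mm)² = π(3.2700e-03 m)² = 3.359e-05 m²
L_max = V_max·A/(1·ρI) = (1.6)(3.359e-05)/(2.71×10^-8×86.8) = 22.8 m

22.8 m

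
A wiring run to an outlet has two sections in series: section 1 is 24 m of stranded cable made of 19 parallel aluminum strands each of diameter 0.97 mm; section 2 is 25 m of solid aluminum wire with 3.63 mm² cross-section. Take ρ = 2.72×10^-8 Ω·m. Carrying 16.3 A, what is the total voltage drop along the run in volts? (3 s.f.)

3.81 V

Section 1: A_strand = π(4.8500e-04)² = 7.390e-07 m²; R₁ = ρL/(N·A_s) = (2.72×10^-8)(24)/(19×7.390e-07) = 0.04649 Ω
Section 2: A = 3.63 mm² = 3.630e-06 m²
R₂ = (2.72×10^-8)(25)/(3.630e-06) = 0.1873 Ω
R = R₁ + R₂ = 0.2338 Ω
V = IR = 16.3 × 0.2338 = 3.81 V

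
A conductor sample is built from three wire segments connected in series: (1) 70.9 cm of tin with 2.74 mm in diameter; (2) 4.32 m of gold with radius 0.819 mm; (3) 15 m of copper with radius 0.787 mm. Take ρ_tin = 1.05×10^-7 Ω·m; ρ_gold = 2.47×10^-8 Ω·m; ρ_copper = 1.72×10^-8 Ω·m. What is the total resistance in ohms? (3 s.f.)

0.196 Ω

Seg 1: A = π(d/2)² = π(1.3700e-03 m)² = 5.896e-06 m²
R_1 = (1.05×10^-7)(0.709)/(5.896e-06) = 0.01263 Ω
Seg 2: A = πr² = π(8.1900e-04 m)² = 2.107e-06 m²
R_2 = (2.47×10^-8)(4.32)/(2.107e-06) = 0.05064 Ω
Seg 3: A = πr² = π(7.8700e-04 m)² = 1.946e-06 m²
R_3 = (1.72×10^-8)(15)/(1.946e-06) = 0.1326 Ω
R_total = R_1 + R_2 + R_3 = 0.196 Ω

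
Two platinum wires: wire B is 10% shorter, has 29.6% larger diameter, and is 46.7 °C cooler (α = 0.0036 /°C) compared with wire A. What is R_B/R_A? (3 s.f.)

0.446

R ∝ ρL/d² with ρ ∝ (1+αΔT), so R_B/R_A = (1 − 10/100) × (1 + 29.6/100)⁻² × (1 − 0.0036×46.7)
= 0.9 × 0.5954 × 0.8319 = 0.446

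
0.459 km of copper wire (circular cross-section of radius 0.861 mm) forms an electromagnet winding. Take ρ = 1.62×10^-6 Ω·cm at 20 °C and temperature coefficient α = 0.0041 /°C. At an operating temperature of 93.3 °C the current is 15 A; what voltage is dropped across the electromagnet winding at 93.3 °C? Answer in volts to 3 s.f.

62.3 V

ρ = 1.62×10^-6 Ω·cm = 1.62×10^-8 Ω·m
A = πr² = π(8.6100e-04 m)² = 2.329e-06 m²
R₍20₎ = ρL/A = (1.62×10^-8)(459)/(2.329e-06) = 3.193 Ω
R₍93.3₎ = R₍20₎(1 + αΔT) = 3.193 × (1 + 0.0041×73.3) = 4.152 Ω
V = IR = 15 × 4.152 = 62.3 V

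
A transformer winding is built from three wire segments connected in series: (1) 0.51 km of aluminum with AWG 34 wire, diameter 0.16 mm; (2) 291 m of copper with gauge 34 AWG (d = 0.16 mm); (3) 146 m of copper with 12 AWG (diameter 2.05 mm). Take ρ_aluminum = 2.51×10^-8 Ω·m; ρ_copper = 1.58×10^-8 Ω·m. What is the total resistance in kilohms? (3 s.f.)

0.866 kΩ

Seg 1: A = π(0.16/2 mm)² = π(8.0000e-05 m)² = 2.011e-08 m²
R_1 = (2.51×10^-8)(510)/(2.011e-08) = 636.7 Ω
Seg 2: A = π(0.16/2 mm)² = π(8.0000e-05 m)² = 2.011e-08 m²
R_2 = (1.58×10^-8)(291)/(2.011e-08) = 228.7 Ω
Seg 3: A = π(2.05/2 mm)² = π(1.0250e-03 m)² = 3.301e-06 m²
R_3 = (1.58×10^-8)(146)/(3.301e-06) = 0.6989 Ω
R_total = R_1 + R_2 + R_3 = 0.866 kΩ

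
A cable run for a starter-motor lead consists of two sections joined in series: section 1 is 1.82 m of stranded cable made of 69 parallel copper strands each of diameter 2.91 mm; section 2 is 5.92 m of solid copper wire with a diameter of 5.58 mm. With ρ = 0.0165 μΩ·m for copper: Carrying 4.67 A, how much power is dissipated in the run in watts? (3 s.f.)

ρ = 0.0165 μΩ·m = 1.65×10^-8 Ω·m
Section 1: A_strand = π(1.4550e-03)² = 6.651e-06 m²; R₁ = ρL/(N·A_s) = (1.65×10^-8)(1.82)/(69×6.651e-06) = 6.544×10^-5 Ω
Section 2: A = π(d/2)² = π(2.7900e-03 m)² = 2.445e-05 m²
R₂ = (1.65×10^-8)(5.92)/(2.445e-05) = 0.003994 Ω
R = R₁ + R₂ = 0.00406 Ω
P = I²R = (4.67)² × 0.00406 = 0.0885 W

0.0885 W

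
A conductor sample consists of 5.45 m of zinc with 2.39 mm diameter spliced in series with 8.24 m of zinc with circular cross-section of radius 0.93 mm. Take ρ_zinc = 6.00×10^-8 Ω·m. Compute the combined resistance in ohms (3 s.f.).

Segment 1: A = π(d/2)² = π(1.1950e-03 m)² = 4.486e-06 m²
R₁ = ρL/A = (6.00×10^-8)(5.45)/(4.486e-06) = 0.07289 Ω
Segment 2: A = πr² = π(9.3000e-04 m)² = 2.717e-06 m²
R₂ = (6.00×10^-8)(8.24)/(2.717e-06) = 0.182 Ω
R = R₁ + R₂ = 0.255 Ω

0.255 Ω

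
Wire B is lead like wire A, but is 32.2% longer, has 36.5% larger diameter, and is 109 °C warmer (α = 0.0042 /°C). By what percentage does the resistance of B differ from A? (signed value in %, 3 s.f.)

3.43%

R ∝ ρL/d² with ρ ∝ (1+αΔT), so R_B/R_A = (1 + 32.2/100) × (1 + 36.5/100)⁻² × (1 + 0.0042×109)
= 1.322 × 0.5367 × 1.458 = 1.034
(R_B − R_A)/R_A = 1.034 − 1 = 3.43%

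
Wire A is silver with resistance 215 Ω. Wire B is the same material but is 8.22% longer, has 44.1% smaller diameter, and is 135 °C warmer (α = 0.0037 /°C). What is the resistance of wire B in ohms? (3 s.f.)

R ∝ ρL/d² with ρ ∝ (1+αΔT), so R_B/R_A = (1 + 8.22/100) × (1 − 44.1/100)⁻² × (1 + 0.0037×135)
= 1.082 × 3.2 × 1.5 = 5.193
R_B = 5.193 × 215 = 1120 Ω

1120 Ω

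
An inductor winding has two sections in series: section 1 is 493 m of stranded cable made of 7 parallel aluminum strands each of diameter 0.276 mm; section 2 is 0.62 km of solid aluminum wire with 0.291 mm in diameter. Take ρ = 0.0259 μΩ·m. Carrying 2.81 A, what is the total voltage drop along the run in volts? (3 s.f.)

764 V

ρ = 0.0259 μΩ·m = 2.59×10^-8 Ω·m
Section 1: A_strand = π(1.3800e-04)² = 5.983e-08 m²; R₁ = ρL/(N·A_s) = (2.59×10^-8)(493)/(7×5.983e-08) = 30.49 Ω
Section 2: A = π(d/2)² = π(1.4550e-04 m)² = 6.651e-08 m²
R₂ = (2.59×10^-8)(620)/(6.651e-08) = 241.4 Ω
R = R₁ + R₂ = 271.9 Ω
V = IR = 2.81 × 271.9 = 764 V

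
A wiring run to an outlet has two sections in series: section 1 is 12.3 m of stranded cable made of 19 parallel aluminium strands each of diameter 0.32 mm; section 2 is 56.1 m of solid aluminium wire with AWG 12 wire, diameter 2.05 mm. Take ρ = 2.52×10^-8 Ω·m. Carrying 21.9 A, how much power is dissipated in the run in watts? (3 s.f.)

303 W

Section 1: A_strand = π(1.6000e-04)² = 8.042e-08 m²; R₁ = ρL/(N·A_s) = (2.52×10^-8)(12.3)/(19×8.042e-08) = 0.2028 Ω
Section 2: A = π(2.05/2 mm)² = π(1.0250e-03 m)² = 3.301e-06 m²
R₂ = (2.52×10^-8)(56.1)/(3.301e-06) = 0.4283 Ω
R = R₁ + R₂ = 0.6312 Ω
P = I²R = (21.9)² × 0.6312 = 303 W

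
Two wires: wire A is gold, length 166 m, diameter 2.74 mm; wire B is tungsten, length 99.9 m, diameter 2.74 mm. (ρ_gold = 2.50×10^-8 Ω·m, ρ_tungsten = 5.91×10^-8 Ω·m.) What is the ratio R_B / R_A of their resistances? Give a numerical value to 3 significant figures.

1.42

R ∝ ρL/d², so R_B/R_A = (ρ_B/ρ_A) × (L_B/L_A)
= (5.91×10^-8/2.50×10^-8) × (99.9/166) = 1.42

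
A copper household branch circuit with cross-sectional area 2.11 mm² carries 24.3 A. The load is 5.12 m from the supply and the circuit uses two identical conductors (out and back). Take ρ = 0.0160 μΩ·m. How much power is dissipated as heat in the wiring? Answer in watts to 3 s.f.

ρ = 0.0160 μΩ·m = 1.60×10^-8 Ω·m
A = 2.11 mm² = 2.110e-06 m²
Total conductor length (both ways) L = 2 × 5.12 = 10.24 m
R = ρL/A = (1.60×10^-8)(10.24)/(2.110e-06) = 0.07765 Ω
P = I²R = (24.3)² × 0.07765 = 45.9 W

45.9 W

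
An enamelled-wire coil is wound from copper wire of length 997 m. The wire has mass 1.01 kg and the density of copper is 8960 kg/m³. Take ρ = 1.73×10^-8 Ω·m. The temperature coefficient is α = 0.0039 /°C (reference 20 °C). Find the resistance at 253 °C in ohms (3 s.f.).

A = m/(density·L) = 1.01/(8960×997) = 1.1306e-07 m²
R = ρL/A = (1.73×10^-8)(997)/(1.1306e-07) = 152.6 Ω
R(253 °C) = 152.6 × (1 + 0.0039×233) = 291 Ω

291 Ω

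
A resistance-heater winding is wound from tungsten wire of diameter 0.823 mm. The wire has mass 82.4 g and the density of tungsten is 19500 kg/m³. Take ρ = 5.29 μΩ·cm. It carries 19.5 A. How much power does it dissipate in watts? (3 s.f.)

ρ = 5.29 μΩ·cm = 5.29×10^-8 Ω·m
A = π(d/2)² = π(4.1150e-04 m)² = 5.3197e-07 m²
L = m/(density·A) = 0.0824/(19500×5.3197e-07) = 7.943 m
R = ρL/A = (5.29×10^-8)(7.943)/(5.3197e-07) = 0.7899 Ω
P = I²R = (19.5)² × 0.7899 = 300 W

300 W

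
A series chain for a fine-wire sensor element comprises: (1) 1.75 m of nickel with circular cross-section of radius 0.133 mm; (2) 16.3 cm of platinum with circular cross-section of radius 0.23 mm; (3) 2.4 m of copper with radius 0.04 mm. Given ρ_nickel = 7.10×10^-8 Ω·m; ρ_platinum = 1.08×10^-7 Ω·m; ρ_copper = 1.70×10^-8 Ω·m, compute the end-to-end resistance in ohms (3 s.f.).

Seg 1: A = πr² = π(1.3300e-04 m)² = 5.557e-08 m²
R_1 = (7.10×10^-8)(1.75)/(5.557e-08) = 2.236 Ω
Seg 2: A = πr² = π(2.3000e-04 m)² = 1.662e-07 m²
R_2 = (1.08×10^-7)(0.163)/(1.662e-07) = 0.1059 Ω
Seg 3: A = πr² = π(4.0000e-05 m)² = 5.027e-09 m²
R_3 = (1.70×10^-8)(2.4)/(5.027e-09) = 8.117 Ω
R_total = R_1 + R_2 + R_3 = 10.5 Ω

10.5 Ω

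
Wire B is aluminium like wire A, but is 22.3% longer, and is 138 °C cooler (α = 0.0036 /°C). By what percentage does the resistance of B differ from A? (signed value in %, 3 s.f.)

R ∝ ρL/d² with ρ ∝ (1+αΔT), so R_B/R_A = (1 + 22.3/100) × (1 − 0.0036×138)
= 1.223 × 0.5032 = 0.6154
(R_B − R_A)/R_A = 0.6154 − 1 = -38.5%

-38.5%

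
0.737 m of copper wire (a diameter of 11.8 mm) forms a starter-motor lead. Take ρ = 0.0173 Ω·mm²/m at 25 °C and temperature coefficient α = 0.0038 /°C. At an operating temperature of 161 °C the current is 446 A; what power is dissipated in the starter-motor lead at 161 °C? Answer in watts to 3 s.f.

ρ = 0.0173 Ω·mm²/m = 1.73×10^-8 Ω·m
A = π(d/2)² = π(5.9000e-03 m)² = 1.094e-04 m²
R₍25₎ = ρL/A = (1.73×10^-8)(0.737)/(1.094e-04) = 1.166×10^-4 Ω
R₍161₎ = R₍25₎(1 + αΔT) = 1.166×10^-4 × (1 + 0.0038×136) = 1.768×10^-4 Ω
P = I²R = (446)² × 1.768×10^-4 = 35.2 W

35.2 W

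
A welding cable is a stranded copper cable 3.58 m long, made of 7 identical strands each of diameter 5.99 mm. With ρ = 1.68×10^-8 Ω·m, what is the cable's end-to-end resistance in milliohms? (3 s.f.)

0.305 mΩ

A_strand = π(2.9950e-03 m)² = 2.818e-05 m²
R_strand = ρL/A = (1.68×10^-8)(3.58)/(2.818e-05) = 0.002134 Ω
R_total = R_strand/N = 0.002134/7 = 0.305 mΩ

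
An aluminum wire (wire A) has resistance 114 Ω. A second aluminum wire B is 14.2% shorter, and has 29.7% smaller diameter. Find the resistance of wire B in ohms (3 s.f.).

R ∝ L/d², so R_B/R_A = (1 − 14.2/100) × (1 − 29.7/100)⁻²
= 0.858 × 2.023 = 1.736
R_B = 1.736 × 114 = 198 Ω

198 Ω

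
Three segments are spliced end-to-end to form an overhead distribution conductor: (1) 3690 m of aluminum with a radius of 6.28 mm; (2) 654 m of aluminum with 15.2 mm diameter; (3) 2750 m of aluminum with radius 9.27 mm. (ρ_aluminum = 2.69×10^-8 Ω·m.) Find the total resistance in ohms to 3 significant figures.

Seg 1: A = πr² = π(6.2800e-03 m)² = 1.239e-04 m²
R_1 = (2.69×10^-8)(3690)/(1.239e-04) = 0.8011 Ω
Seg 2: A = π(d/2)² = π(7.6000e-03 m)² = 1.815e-04 m²
R_2 = (2.69×10^-8)(654)/(1.815e-04) = 0.09695 Ω
Seg 3: A = πr² = π(9.2700e-03 m)² = 2.700e-04 m²
R_3 = (2.69×10^-8)(2750)/(2.700e-04) = 0.274 Ω
R_total = R_1 + R_2 + R_3 = 1.17 Ω

1.17 Ω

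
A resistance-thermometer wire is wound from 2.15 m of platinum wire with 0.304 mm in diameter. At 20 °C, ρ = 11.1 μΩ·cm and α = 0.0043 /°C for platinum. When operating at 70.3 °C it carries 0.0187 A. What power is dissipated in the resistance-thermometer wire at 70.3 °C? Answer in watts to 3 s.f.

ρ = 11.1 μΩ·cm = 1.11×10^-7 Ω·m
A = π(d/2)² = π(1.5200e-04 m)² = 7.258e-08 m²
R₍20₎ = ρL/A = (1.11×10^-7)(2.15)/(7.258e-08) = 3.288 Ω
R₍70.3₎ = R₍20₎(1 + αΔT) = 3.288 × (1 + 0.0043×50.3) = 3.999 Ω
P = I²R = (0.0187)² × 3.999 = 0.00140 W

0.00140 W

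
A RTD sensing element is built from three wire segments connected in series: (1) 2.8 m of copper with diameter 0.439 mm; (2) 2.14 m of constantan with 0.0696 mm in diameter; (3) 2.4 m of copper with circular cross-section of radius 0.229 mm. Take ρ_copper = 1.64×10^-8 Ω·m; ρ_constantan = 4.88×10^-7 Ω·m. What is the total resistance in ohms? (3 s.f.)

275 Ω

Seg 1: A = π(d/2)² = π(2.1950e-04 m)² = 1.514e-07 m²
R_1 = (1.64×10^-8)(2.8)/(1.514e-07) = 0.3034 Ω
Seg 2: A = π(d/2)² = π(3.4800e-05 m)² = 3.805e-09 m²
R_2 = (4.88×10^-7)(2.14)/(3.805e-09) = 274.5 Ω
Seg 3: A = πr² = π(2.2900e-04 m)² = 1.647e-07 m²
R_3 = (1.64×10^-8)(2.4)/(1.647e-07) = 0.2389 Ω
R_total = R_1 + R_2 + R_3 = 275 Ω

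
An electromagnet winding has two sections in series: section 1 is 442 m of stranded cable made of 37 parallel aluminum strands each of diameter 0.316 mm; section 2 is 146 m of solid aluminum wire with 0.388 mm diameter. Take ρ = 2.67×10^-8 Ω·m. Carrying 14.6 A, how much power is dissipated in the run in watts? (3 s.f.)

7890 W

Section 1: A_strand = π(1.5800e-04)² = 7.843e-08 m²; R₁ = ρL/(N·A_s) = (2.67×10^-8)(442)/(37×7.843e-08) = 4.067 Ω
Section 2: A = π(d/2)² = π(1.9400e-04 m)² = 1.182e-07 m²
R₂ = (2.67×10^-8)(146)/(1.182e-07) = 32.97 Ω
R = R₁ + R₂ = 37.04 Ω
P = I²R = (14.6)² × 37.04 = 7890 W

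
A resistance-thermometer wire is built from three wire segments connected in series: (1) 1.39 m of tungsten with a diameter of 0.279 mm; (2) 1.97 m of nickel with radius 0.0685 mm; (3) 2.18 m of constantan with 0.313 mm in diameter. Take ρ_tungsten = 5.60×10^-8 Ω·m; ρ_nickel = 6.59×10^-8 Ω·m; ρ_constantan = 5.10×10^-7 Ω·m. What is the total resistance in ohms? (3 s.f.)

24.5 Ω

Seg 1: A = π(d/2)² = π(1.3950e-04 m)² = 6.114e-08 m²
R_1 = (5.60×10^-8)(1.39)/(6.114e-08) = 1.273 Ω
Seg 2: A = πr² = π(6.8500e-05 m)² = 1.474e-08 m²
R_2 = (6.59×10^-8)(1.97)/(1.474e-08) = 8.807 Ω
Seg 3: A = π(d/2)² = π(1.5650e-04 m)² = 7.694e-08 m²
R_3 = (5.10×10^-7)(2.18)/(7.694e-08) = 14.45 Ω
R_total = R_1 + R_2 + R_3 = 24.5 Ω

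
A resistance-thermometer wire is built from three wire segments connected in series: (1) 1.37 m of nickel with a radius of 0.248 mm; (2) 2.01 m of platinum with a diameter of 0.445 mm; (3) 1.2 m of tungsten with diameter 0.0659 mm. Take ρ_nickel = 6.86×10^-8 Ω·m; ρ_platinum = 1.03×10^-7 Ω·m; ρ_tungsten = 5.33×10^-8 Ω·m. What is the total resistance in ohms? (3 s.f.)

20.6 Ω

Seg 1: A = πr² = π(2.4800e-04 m)² = 1.932e-07 m²
R_1 = (6.86×10^-8)(1.37)/(1.932e-07) = 0.4864 Ω
Seg 2: A = π(d/2)² = π(2.2250e-04 m)² = 1.555e-07 m²
R_2 = (1.03×10^-7)(2.01)/(1.555e-07) = 1.331 Ω
Seg 3: A = π(d/2)² = π(3.2950e-05 m)² = 3.411e-09 m²
R_3 = (5.33×10^-8)(1.2)/(3.411e-09) = 18.75 Ω
R_total = R_1 + R_2 + R_3 = 20.6 Ω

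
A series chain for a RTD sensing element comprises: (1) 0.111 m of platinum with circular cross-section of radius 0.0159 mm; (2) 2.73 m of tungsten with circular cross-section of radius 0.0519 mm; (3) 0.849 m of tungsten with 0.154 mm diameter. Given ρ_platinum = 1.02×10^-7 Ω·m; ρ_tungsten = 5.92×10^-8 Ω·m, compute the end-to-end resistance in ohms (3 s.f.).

36.1 Ω

Seg 1: A = πr² = π(1.5900e-05 m)² = 7.942e-10 m²
R_1 = (1.02×10^-7)(0.111)/(7.942e-10) = 14.26 Ω
Seg 2: A = πr² = π(5.1900e-05 m)² = 8.462e-09 m²
R_2 = (5.92×10^-8)(2.73)/(8.462e-09) = 19.1 Ω
Seg 3: A = π(d/2)² = π(7.7000e-05 m)² = 1.863e-08 m²
R_3 = (5.92×10^-8)(0.849)/(1.863e-08) = 2.698 Ω
R_total = R_1 + R_2 + R_3 = 36.1 Ω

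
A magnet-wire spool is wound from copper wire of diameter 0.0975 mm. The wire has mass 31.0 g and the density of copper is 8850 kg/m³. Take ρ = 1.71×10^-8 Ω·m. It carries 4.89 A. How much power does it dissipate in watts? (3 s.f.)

A = π(d/2)² = π(4.8750e-05 m)² = 7.4662e-09 m²
L = m/(density·A) = 0.031/(8850×7.4662e-09) = 469.2 m
R = ρL/A = (1.71×10^-8)(469.2)/(7.4662e-09) = 1075 Ω
P = I²R = (4.89)² × 1075 = 25700 W

25700 W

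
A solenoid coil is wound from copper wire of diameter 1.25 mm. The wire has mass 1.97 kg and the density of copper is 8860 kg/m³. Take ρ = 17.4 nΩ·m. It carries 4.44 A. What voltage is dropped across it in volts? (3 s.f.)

11.4 V

ρ = 17.4 nΩ·m = 1.74×10^-8 Ω·m
A = π(d/2)² = π(6.2500e-04 m)² = 1.2272e-06 m²
L = m/(density·A) = 1.97/(8860×1.2272e-06) = 181.2 m
R = ρL/A = (1.74×10^-8)(181.2)/(1.2272e-06) = 2.569 Ω
V = IR = 4.44 × 2.569 = 11.4 V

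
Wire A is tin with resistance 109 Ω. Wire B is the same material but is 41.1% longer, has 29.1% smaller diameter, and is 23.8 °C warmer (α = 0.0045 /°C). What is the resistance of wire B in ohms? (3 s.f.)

R ∝ ρL/d² with ρ ∝ (1+αΔT), so R_B/R_A = (1 + 41.1/100) × (1 − 29.1/100)⁻² × (1 + 0.0045×23.8)
= 1.411 × 1.989 × 1.107 = 3.108
R_B = 3.108 × 109 = 339 Ω

339 Ω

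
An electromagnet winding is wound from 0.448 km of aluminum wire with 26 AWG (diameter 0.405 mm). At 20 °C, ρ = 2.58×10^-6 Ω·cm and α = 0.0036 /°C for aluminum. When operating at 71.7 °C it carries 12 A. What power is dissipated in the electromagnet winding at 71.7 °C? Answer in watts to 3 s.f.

15300 W

ρ = 2.58×10^-6 Ω·cm = 2.58×10^-8 Ω·m
A = π(0.405/2 mm)² = π(2.0250e-04 m)² = 1.288e-07 m²
R₍20₎ = ρL/A = (2.58×10^-8)(448)/(1.288e-07) = 89.72 Ω
R₍71.7₎ = R₍20₎(1 + αΔT) = 89.72 × (1 + 0.0036×51.7) = 106.4 Ω
P = I²R = (12)² × 106.4 = 15300 W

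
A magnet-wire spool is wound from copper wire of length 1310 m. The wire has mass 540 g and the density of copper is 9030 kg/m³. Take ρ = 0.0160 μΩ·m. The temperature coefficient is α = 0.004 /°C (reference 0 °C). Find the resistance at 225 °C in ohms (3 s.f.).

872 Ω

ρ = 0.0160 μΩ·m = 1.60×10^-8 Ω·m
A = m/(density·L) = 0.54/(9030×1310) = 4.5649e-08 m²
R = ρL/A = (1.60×10^-8)(1310)/(4.5649e-08) = 459.2 Ω
R(225 °C) = 459.2 × (1 + 0.004×225) = 872 Ω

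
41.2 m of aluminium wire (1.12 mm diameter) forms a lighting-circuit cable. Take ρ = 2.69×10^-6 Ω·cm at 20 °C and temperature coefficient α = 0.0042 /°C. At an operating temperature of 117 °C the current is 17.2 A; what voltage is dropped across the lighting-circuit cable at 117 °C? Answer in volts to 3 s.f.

ρ = 2.69×10^-6 Ω·cm = 2.69×10^-8 Ω·m
A = π(d/2)² = π(5.6000e-04 m)² = 9.852e-07 m²
R₍20₎ = ρL/A = (2.69×10^-8)(41.2)/(9.852e-07) = 1.125 Ω
R₍117₎ = R₍20₎(1 + αΔT) = 1.125 × (1 + 0.0042×97) = 1.583 Ω
V = IR = 17.2 × 1.583 = 27.2 V

27.2 V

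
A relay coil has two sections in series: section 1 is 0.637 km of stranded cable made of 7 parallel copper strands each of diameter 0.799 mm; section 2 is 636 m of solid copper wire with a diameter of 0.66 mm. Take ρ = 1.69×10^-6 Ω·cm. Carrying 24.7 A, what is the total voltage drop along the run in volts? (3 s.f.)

852 V

ρ = 1.69×10^-6 Ω·cm = 1.69×10^-8 Ω·m
Section 1: A_strand = π(3.9950e-04)² = 5.014e-07 m²; R₁ = ρL/(N·A_s) = (1.69×10^-8)(637)/(7×5.014e-07) = 3.067 Ω
Section 2: A = π(d/2)² = π(3.3000e-04 m)² = 3.421e-07 m²
R₂ = (1.69×10^-8)(636)/(3.421e-07) = 31.42 Ω
R = R₁ + R₂ = 34.48 Ω
V = IR = 24.7 × 34.48 = 852 V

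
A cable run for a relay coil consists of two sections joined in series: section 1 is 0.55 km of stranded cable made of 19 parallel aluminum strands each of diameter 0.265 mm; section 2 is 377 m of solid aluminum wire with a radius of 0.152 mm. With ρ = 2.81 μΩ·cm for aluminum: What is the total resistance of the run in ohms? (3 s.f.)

161 Ω

ρ = 2.81 μΩ·cm = 2.81×10^-8 Ω·m
Section 1: A_strand = π(1.3250e-04)² = 5.515e-08 m²; R₁ = ρL/(N·A_s) = (2.81×10^-8)(550)/(19×5.515e-08) = 14.75 Ω
Section 2: A = πr² = π(1.5200e-04 m)² = 7.258e-08 m²
R₂ = (2.81×10^-8)(377)/(7.258e-08) = 146 Ω
R = R₁ + R₂ = 161 Ω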